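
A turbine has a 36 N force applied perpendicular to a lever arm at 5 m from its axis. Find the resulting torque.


Given: F = 36 N, r = 5 m, angle = 90 deg (perpendicular)
Using tau = F * r * sin(90)
sin(90) = 1
tau = 36 * 5 * 1
tau = 180 Nm

180 Nm


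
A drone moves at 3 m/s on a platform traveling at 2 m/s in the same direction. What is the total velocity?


Given: object velocity = 3 m/s, platform velocity = 2 m/s (same direction)
Using classical velocity addition: v_total = v_object + v_platform
v_total = 3 + 2
v_total = 5 m/s

5 m/s


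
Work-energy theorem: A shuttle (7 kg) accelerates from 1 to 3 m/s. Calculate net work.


Given: m = 7 kg, v0 = 1 m/s, v = 3 m/s
Using W = (1/2)*m*(v^2 - v0^2)
v^2 = 3^2 = 9
v0^2 = 1^2 = 1
v^2 - v0^2 = 9 - 1 = 8
W = (1/2)*7*8 = 28 J

28 J


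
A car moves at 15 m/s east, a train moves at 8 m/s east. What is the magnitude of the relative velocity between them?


Given: v_A = 15 m/s east, v_B = 8 m/s east
Both move in the same direction; relative speed = |v_A - v_B|
|15 - 8| = |7|
= 7 m/s

7 m/s


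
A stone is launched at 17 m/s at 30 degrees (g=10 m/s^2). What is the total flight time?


Given: v0 = 17 m/s, theta = 30 deg, g = 10 m/s^2
sin(30) = 1/2
Using T = 2*v0*sin(theta) / g
T = 2*17*1/2 / 10
T = 17 / 10
T = 17/10 s

17/10 s


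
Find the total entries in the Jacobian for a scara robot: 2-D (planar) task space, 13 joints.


Given: task space dimension = 2, joints = 13
Jacobian is a 2 x 13 matrix
Total entries = rows * columns
Total = 2 * 13
Total = 26

26


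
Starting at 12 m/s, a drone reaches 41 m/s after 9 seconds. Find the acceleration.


Given: initial velocity v0 = 12 m/s, final velocity v = 41 m/s, time t = 9 s
Using a = (v - v0) / t
a = (41 - 12) / 9
a = 29 / 9
a = 29/9 m/s^2

29/9 m/s^2


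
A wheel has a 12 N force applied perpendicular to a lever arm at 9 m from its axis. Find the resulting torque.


Given: F = 12 N, r = 9 m, angle = 90 deg (perpendicular)
Using tau = F * r * sin(90)
sin(90) = 1
tau = 12 * 9 * 1
tau = 108 Nm

108 Nm


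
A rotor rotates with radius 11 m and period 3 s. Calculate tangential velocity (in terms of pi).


Given: radius r = 11 m, period T = 3 s
Using v = 2*pi*r / T
v = 2*pi*11 / 3
v = 22*pi / 3
v = 22/3*pi m/s

22/3*pi m/s


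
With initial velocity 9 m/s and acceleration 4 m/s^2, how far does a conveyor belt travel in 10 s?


Given: v0 = 9 m/s, a = 4 m/s^2, t = 10 s
Using s = v0*t + (1/2)*a*t^2
s = 9*10 + (1/2)*4*10^2
s = 90 + (1/2)*400
s = 90 + 200
s = 290

290 m


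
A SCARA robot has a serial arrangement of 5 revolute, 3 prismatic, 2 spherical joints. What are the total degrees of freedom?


Given: serial robot with 5 revolute, 3 prismatic, 2 spherical joints
DOF contribution per joint type: revolute=1, prismatic=1, spherical=3, fixed=0
DOF = 5*1 + 3*1 + 2*3
DOF = 14

14


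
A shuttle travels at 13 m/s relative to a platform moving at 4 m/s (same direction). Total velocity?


Given: object velocity = 13 m/s, platform velocity = 4 m/s (same direction)
Using classical velocity addition: v_total = v_object + v_platform
v_total = 13 + 4
v_total = 17 m/s

17 m/s


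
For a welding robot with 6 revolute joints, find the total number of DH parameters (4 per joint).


Given: 6 joints, 4 DH parameters per joint (d, theta, a, alpha)
Total DH parameters = number_of_joints * 4
Total = 6 * 4
Total = 24

24


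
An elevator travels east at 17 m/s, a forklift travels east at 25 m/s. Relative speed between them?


Given: v_A = 17 m/s east, v_B = 25 m/s east
Both move in the same direction; relative speed = |v_A - v_B|
|17 - 25| = |-8|
= 8 m/s

8 m/s


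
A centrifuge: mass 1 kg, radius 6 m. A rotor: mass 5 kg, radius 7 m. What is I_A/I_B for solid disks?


Given: M1=1 kg, R1=6 m, M2=5 kg, R2=7 m
For a disk: I = (1/2)*M*R^2, so I_A/I_B = (M1*R1^2)/(M2*R2^2)
M1*R1^2 = 1*36 = 36
M2*R2^2 = 5*49 = 245
I_A/I_B = 36/245 = 36/245

36/245


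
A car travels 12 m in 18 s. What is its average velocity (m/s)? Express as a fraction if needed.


Given: distance d = 12 m, time t = 18 s
Using v = d / t
v = 12 / 18
v = 2/3 m/s

2/3 m/s


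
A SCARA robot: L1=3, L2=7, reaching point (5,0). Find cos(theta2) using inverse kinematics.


Given: L1 = 3, L2 = 7, target (x, y) = (5, 0)
Using cos(theta2) = (x^2 + y^2 - L1^2 - L2^2) / (2*L1*L2)
x^2 + y^2 = 5^2 + 0 = 25
L1^2 + L2^2 = 9 + 49 = 58
Numerator = 25 - 58 = -33
Denominator = 2*3*7 = 42
cos(theta2) = -33/42 = -11/14

-11/14


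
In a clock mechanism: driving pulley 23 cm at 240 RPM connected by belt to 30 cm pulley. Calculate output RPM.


Given: D1 = 23 cm, w1 = 240 RPM, D2 = 30 cm
Using D1*w1 = D2*w2
w2 = D1*w1 / D2
w2 = 23*240 / 30
w2 = 5520 / 30
w2 = 184 RPM

184 RPM


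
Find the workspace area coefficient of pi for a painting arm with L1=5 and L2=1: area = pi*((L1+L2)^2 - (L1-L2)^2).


Given: L1 = 5, L2 = 1
(L1+L2)^2 = (6)^2 = 36
(L1-L2)^2 = (4)^2 = 16
Difference = 36 - 16 = 20
This equals 4*L1*L2 = 4*5*1 = 20
Workspace area = 20*pi

20


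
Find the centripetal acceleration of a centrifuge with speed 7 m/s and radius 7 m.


Given: v = 7 m/s, r = 7 m
Using a_c = v^2 / r
a_c = 7^2 / 7
a_c = 49 / 7
a_c = 7 m/s^2

7 m/s^2


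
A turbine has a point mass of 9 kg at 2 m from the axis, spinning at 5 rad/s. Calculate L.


Given: m = 9 kg, r = 2 m, omega = 5 rad/s
For a point mass: I = m*r^2
I = 9*2^2 = 9*4 = 36
L = I*omega = 36*5
L = 180 kg*m^2/s

180 kg*m^2/s


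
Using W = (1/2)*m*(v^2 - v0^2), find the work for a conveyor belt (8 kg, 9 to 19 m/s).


Given: m = 8 kg, v0 = 9 m/s, v = 19 m/s
Using W = (1/2)*m*(v^2 - v0^2)
v^2 = 19^2 = 361
v0^2 = 9^2 = 81
v^2 - v0^2 = 361 - 81 = 280
W = (1/2)*8*280 = 1120 J

1120 J


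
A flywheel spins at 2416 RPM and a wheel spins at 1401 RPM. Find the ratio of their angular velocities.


Given: RPM_A = 2416, RPM_B = 1401
omega = 2*pi*RPM/60, so omega_A/omega_B = RPM_A / RPM_B
omega_A/omega_B = 2416 / 1401
omega_A/omega_B = 2416/1401

2416/1401


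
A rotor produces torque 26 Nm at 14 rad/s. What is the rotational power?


Given: tau = 26 Nm, omega = 14 rad/s
Using P = tau * omega
P = 26 * 14
P = 364 W

364 W


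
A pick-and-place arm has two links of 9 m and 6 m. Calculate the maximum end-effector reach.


Given: L1 = 9 m, L2 = 6 m
For a 2-link planar arm, max reach = L1 + L2 (fully extended)
Max reach = 9 + 6
Max reach = 15 m

15 m


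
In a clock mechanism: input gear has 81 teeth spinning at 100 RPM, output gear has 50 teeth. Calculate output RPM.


Given: N1 = 81 teeth, w1 = 100 RPM, N2 = 50 teeth
Using N1*w1 = N2*w2
w2 = N1*w1 / N2
w2 = 81*100 / 50
w2 = 8100 / 50
w2 = 162 RPM

162 RPM


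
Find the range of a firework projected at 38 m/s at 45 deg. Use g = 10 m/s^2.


Given: v0 = 38 m/s, theta = 45 deg, g = 10 m/s^2
sin(2*45) = sin(90) = 1
Using R = v0^2 * sin(2*theta) / g
R = 38^2 * 1 / 10
R = 1444 / 10
R = 722/5 m

722/5 m


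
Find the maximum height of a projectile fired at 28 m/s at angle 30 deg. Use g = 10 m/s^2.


Given: v0 = 28 m/s, theta = 30 deg, g = 10 m/s^2
sin^2(30) = 1/4
Using H = v0^2 * sin^2(theta) / (2*g)
H = 28^2 * 1/4 / (2*10)
H = 784 * 1/4 / 20
H = 196 / 20
H = 49/5 m

49/5 m


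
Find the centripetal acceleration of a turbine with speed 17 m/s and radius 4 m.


Given: v = 17 m/s, r = 4 m
Using a_c = v^2 / r
a_c = 17^2 / 4
a_c = 289 / 4
a_c = 289/4 m/s^2

289/4 m/s^2


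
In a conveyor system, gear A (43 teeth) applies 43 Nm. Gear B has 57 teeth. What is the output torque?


Given: N1 = 43, N2 = 57, T1 = 43 Nm
Using T2/T1 = N2/N1
T2 = T1 * N2 / N1
T2 = 43 * 57 / 43
T2 = 2451 / 43
T2 = 57 Nm

57 Nm


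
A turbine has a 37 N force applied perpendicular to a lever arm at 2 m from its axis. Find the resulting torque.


Given: F = 37 N, r = 2 m, angle = 90 deg (perpendicular)
Using tau = F * r * sin(90)
sin(90) = 1
tau = 37 * 2 * 1
tau = 74 Nm

74 Nm


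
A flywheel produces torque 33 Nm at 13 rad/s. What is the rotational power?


Given: tau = 33 Nm, omega = 13 rad/s
Using P = tau * omega
P = 33 * 13
P = 429 W

429 W


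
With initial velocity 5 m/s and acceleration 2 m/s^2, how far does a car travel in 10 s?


Given: v0 = 5 m/s, a = 2 m/s^2, t = 10 s
Using s = v0*t + (1/2)*a*t^2
s = 5*10 + (1/2)*2*10^2
s = 50 + (1/2)*200
s = 50 + 100
s = 150

150 m


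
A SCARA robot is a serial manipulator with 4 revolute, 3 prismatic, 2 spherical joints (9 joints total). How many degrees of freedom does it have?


Given: serial robot with 4 revolute, 3 prismatic, 2 spherical joints
DOF contribution per joint type: revolute=1, prismatic=1, spherical=3, fixed=0
DOF = 4*1 + 3*1 + 2*3
DOF = 13

13


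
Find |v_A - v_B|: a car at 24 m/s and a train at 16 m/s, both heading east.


Given: v_A = 24 m/s east, v_B = 16 m/s east
Both move in the same direction; relative speed = |v_A - v_B|
|24 - 16| = |8|
= 8 m/s

8 m/s


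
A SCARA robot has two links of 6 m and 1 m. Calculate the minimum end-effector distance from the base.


Given: L1 = 6 m, L2 = 1 m
For a 2-link planar arm, min reach = |L1 - L2| (second link folded back)
Min reach = |6 - 1|
Min reach = 5 m

5 m


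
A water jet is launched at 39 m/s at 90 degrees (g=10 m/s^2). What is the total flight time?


Given: v0 = 39 m/s, theta = 90 deg, g = 10 m/s^2
sin(90) = 1
Using T = 2*v0*sin(theta) / g
T = 2*39*1 / 10
T = 78 / 10
T = 39/5 s

39/5 s


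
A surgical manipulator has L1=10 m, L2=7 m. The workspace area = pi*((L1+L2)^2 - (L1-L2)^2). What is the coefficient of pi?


Given: L1 = 10, L2 = 7
(L1+L2)^2 = (17)^2 = 289
(L1-L2)^2 = (3)^2 = 9
Difference = 289 - 9 = 280
This equals 4*L1*L2 = 4*10*7 = 280
Workspace area = 280*pi

280


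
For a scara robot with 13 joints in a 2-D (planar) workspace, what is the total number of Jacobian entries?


Given: task space dimension = 2, joints = 13
Jacobian is a 2 x 13 matrix
Total entries = rows * columns
Total = 2 * 13
Total = 26

26


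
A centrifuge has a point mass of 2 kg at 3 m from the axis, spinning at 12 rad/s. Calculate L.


Given: m = 2 kg, r = 3 m, omega = 12 rad/s
For a point mass: I = m*r^2
I = 2*3^2 = 2*9 = 18
L = I*omega = 18*12
L = 216 kg*m^2/s

216 kg*m^2/s


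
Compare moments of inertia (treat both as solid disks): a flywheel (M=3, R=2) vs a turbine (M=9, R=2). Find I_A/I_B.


Given: M1=3 kg, R1=2 m, M2=9 kg, R2=2 m
For a disk: I = (1/2)*M*R^2, so I_A/I_B = (M1*R1^2)/(M2*R2^2)
M1*R1^2 = 3*4 = 12
M2*R2^2 = 9*4 = 36
I_A/I_B = 12/36 = 1/3

1/3


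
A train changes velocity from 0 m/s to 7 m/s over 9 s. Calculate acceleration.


Given: initial velocity v0 = 0 m/s, final velocity v = 7 m/s, time t = 9 s
Using a = (v - v0) / t
a = (7 - 0) / 9
a = 7 / 9
a = 7/9 m/s^2

7/9 m/s^2


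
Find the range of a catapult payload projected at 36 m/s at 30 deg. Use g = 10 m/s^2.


Given: v0 = 36 m/s, theta = 30 deg, g = 10 m/s^2
sin(2*30) = sin(60) = sqrt(3)/2
Using R = v0^2 * sin(2*theta) / g
R = 36^2 * (sqrt(3)/2) / 10
R = 1296 * sqrt(3) / 20
R = 324/5*sqrt(3) m

324/5*sqrt(3) m


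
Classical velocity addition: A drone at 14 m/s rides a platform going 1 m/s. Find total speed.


Given: object velocity = 14 m/s, platform velocity = 1 m/s (same direction)
Using classical velocity addition: v_total = v_object + v_platform
v_total = 14 + 1
v_total = 15 m/s

15 m/s


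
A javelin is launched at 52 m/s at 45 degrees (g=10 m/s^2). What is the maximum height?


Given: v0 = 52 m/s, theta = 45 deg, g = 10 m/s^2
sin^2(45) = 1/2
Using H = v0^2 * sin^2(theta) / (2*g)
H = 52^2 * 1/2 / (2*10)
H = 2704 * 1/2 / 20
H = 1352 / 20
H = 338/5 m

338/5 m


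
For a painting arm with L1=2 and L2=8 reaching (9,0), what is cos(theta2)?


Given: L1 = 2, L2 = 8, target (x, y) = (9, 0)
Using cos(theta2) = (x^2 + y^2 - L1^2 - L2^2) / (2*L1*L2)
x^2 + y^2 = 9^2 + 0 = 81
L1^2 + L2^2 = 4 + 64 = 68
Numerator = 81 - 68 = 13
Denominator = 2*2*8 = 32
cos(theta2) = 13/32 = 13/32

13/32


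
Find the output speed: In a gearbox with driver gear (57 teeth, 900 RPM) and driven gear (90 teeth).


Given: N1 = 57 teeth, w1 = 900 RPM, N2 = 90 teeth
Using N1*w1 = N2*w2
w2 = N1*w1 / N2
w2 = 57*900 / 90
w2 = 51300 / 90
w2 = 570 RPM

570 RPM


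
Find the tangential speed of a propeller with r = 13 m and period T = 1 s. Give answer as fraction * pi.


Given: radius r = 13 m, period T = 1 s
Using v = 2*pi*r / T
v = 2*pi*13 / 1
v = 26*pi / 1
v = 26*pi m/s

26*pi m/s


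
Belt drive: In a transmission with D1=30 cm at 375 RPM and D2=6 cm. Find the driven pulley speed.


Given: D1 = 30 cm, w1 = 375 RPM, D2 = 6 cm
Using D1*w1 = D2*w2
w2 = D1*w1 / D2
w2 = 30*375 / 6
w2 = 11250 / 6
w2 = 1875 RPM

1875 RPM


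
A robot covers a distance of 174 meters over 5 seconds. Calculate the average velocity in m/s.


Given: distance d = 174 m, time t = 5 s
Using v = d / t
v = 174 / 5
v = 174/5 m/s

174/5 m/s


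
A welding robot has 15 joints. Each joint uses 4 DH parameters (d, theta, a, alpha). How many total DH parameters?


Given: 15 joints, 4 DH parameters per joint (d, theta, a, alpha)
Total DH parameters = number_of_joints * 4
Total = 15 * 4
Total = 60

60


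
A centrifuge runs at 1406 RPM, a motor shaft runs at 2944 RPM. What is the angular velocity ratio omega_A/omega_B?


Given: RPM_A = 1406, RPM_B = 2944
omega = 2*pi*RPM/60, so omega_A/omega_B = RPM_A / RPM_B
omega_A/omega_B = 1406 / 2944
omega_A/omega_B = 703/1472

703/1472


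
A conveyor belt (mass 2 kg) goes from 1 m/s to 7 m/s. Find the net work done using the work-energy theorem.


Given: m = 2 kg, v0 = 1 m/s, v = 7 m/s
Using W = (1/2)*m*(v^2 - v0^2)
v^2 = 7^2 = 49
v0^2 = 1^2 = 1
v^2 - v0^2 = 49 - 1 = 48
W = (1/2)*2*48 = 48 J

48 J


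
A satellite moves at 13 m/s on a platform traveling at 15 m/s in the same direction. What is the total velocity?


Given: object velocity = 13 m/s, platform velocity = 15 m/s (same direction)
Using classical velocity addition: v_total = v_object + v_platform
v_total = 13 + 15
v_total = 28 m/s

28 m/s


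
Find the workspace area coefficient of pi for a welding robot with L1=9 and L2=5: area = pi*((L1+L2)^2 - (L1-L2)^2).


Given: L1 = 9, L2 = 5
(L1+L2)^2 = (14)^2 = 196
(L1-L2)^2 = (4)^2 = 16
Difference = 196 - 16 = 180
This equals 4*L1*L2 = 4*9*5 = 180
Workspace area = 180*pi

180


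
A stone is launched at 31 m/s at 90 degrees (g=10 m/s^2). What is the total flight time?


Given: v0 = 31 m/s, theta = 90 deg, g = 10 m/s^2
sin(90) = 1
Using T = 2*v0*sin(theta) / g
T = 2*31*1 / 10
T = 62 / 10
T = 31/5 s

31/5 s


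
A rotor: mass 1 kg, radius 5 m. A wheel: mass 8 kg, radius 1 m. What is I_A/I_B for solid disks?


Given: M1=1 kg, R1=5 m, M2=8 kg, R2=1 m
For a disk: I = (1/2)*M*R^2, so I_A/I_B = (M1*R1^2)/(M2*R2^2)
M1*R1^2 = 1*25 = 25
M2*R2^2 = 8*1 = 8
I_A/I_B = 25/8 = 25/8

25/8


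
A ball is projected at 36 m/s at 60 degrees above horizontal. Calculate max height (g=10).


Given: v0 = 36 m/s, theta = 60 deg, g = 10 m/s^2
sin^2(60) = 3/4
Using H = v0^2 * sin^2(theta) / (2*g)
H = 36^2 * 3/4 / (2*10)
H = 1296 * 3/4 / 20
H = 972 / 20
H = 243/5 m

243/5 m


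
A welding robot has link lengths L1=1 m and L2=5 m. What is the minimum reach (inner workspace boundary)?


Given: L1 = 1 m, L2 = 5 m
For a 2-link planar arm, min reach = |L1 - L2| (second link folded back)
Min reach = |1 - 5|
Min reach = 4 m

4 m


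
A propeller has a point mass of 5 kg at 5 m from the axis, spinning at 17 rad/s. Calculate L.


Given: m = 5 kg, r = 5 m, omega = 17 rad/s
For a point mass: I = m*r^2
I = 5*5^2 = 5*25 = 125
L = I*omega = 125*17
L = 2125 kg*m^2/s

2125 kg*m^2/s


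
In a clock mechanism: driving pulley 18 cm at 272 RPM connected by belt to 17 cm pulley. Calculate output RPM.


Given: D1 = 18 cm, w1 = 272 RPM, D2 = 17 cm
Using D1*w1 = D2*w2
w2 = D1*w1 / D2
w2 = 18*272 / 17
w2 = 4896 / 17
w2 = 288 RPM

288 RPM


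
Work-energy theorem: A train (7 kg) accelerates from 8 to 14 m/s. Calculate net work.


Given: m = 7 kg, v0 = 8 m/s, v = 14 m/s
Using W = (1/2)*m*(v^2 - v0^2)
v^2 = 14^2 = 196
v0^2 = 8^2 = 64
v^2 - v0^2 = 196 - 64 = 132
W = (1/2)*7*132 = 462 J

462 J


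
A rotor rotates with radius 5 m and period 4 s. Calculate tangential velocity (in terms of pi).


Given: radius r = 5 m, period T = 4 s
Using v = 2*pi*r / T
v = 2*pi*5 / 4
v = 10*pi / 4
v = 5/2*pi m/s

5/2*pi m/s


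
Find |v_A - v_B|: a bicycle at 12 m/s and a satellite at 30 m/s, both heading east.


Given: v_A = 12 m/s east, v_B = 30 m/s east
Both move in the same direction; relative speed = |v_A - v_B|
|12 - 30| = |-18|
= 18 m/s

18 m/s


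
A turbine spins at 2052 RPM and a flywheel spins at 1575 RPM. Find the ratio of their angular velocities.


Given: RPM_A = 2052, RPM_B = 1575
omega = 2*pi*RPM/60, so omega_A/omega_B = RPM_A / RPM_B
omega_A/omega_B = 2052 / 1575
omega_A/omega_B = 228/175

228/175


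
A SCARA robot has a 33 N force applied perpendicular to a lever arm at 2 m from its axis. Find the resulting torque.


Given: F = 33 N, r = 2 m, angle = 90 deg (perpendicular)
Using tau = F * r * sin(90)
sin(90) = 1
tau = 33 * 2 * 1
tau = 66 Nm

66 Nm


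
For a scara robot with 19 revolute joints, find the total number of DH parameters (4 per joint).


Given: 19 joints, 4 DH parameters per joint (d, theta, a, alpha)
Total DH parameters = number_of_joints * 4
Total = 19 * 4
Total = 76

76


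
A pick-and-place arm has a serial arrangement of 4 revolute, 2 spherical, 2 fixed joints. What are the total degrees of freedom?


Given: serial robot with 4 revolute, 2 spherical, 2 fixed joints
DOF contribution per joint type: revolute=1, prismatic=1, spherical=3, fixed=0
DOF = 4*1 + 2*3 + 2*0
DOF = 10

10


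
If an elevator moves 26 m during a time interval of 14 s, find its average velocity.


Given: distance d = 26 m, time t = 14 s
Using v = d / t
v = 26 / 14
v = 13/7 m/s

13/7 m/s


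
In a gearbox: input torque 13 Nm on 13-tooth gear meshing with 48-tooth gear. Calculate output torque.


Given: N1 = 13, N2 = 48, T1 = 13 Nm
Using T2/T1 = N2/N1
T2 = T1 * N2 / N1
T2 = 13 * 48 / 13
T2 = 624 / 13
T2 = 48 Nm

48 Nm


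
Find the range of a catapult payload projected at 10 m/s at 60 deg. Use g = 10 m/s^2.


Given: v0 = 10 m/s, theta = 60 deg, g = 10 m/s^2
sin(2*60) = sin(120) = sqrt(3)/2
Using R = v0^2 * sin(2*theta) / g
R = 10^2 * (sqrt(3)/2) / 10
R = 100 * sqrt(3) / 20
R = 5*sqrt(3) m

5*sqrt(3) m


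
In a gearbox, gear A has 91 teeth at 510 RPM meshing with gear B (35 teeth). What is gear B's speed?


Given: N1 = 91 teeth, w1 = 510 RPM, N2 = 35 teeth
Using N1*w1 = N2*w2
w2 = N1*w1 / N2
w2 = 91*510 / 35
w2 = 46410 / 35
w2 = 1326 RPM

1326 RPM


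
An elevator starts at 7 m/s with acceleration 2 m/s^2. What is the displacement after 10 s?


Given: v0 = 7 m/s, a = 2 m/s^2, t = 10 s
Using s = v0*t + (1/2)*a*t^2
s = 7*10 + (1/2)*2*10^2
s = 70 + (1/2)*200
s = 70 + 100
s = 170

170 m


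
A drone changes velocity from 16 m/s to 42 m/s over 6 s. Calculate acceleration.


Given: initial velocity v0 = 16 m/s, final velocity v = 42 m/s, time t = 6 s
Using a = (v - v0) / t
a = (42 - 16) / 6
a = 26 / 6
a = 13/3 m/s^2

13/3 m/s^2


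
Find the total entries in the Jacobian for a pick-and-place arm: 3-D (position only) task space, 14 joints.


Given: task space dimension = 3, joints = 14
Jacobian is a 3 x 14 matrix
Total entries = rows * columns
Total = 3 * 14
Total = 42

42


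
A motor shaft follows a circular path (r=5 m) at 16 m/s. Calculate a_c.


Given: v = 16 m/s, r = 5 m
Using a_c = v^2 / r
a_c = 16^2 / 5
a_c = 256 / 5
a_c = 256/5 m/s^2

256/5 m/s^2


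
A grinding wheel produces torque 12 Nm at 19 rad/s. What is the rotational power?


Given: tau = 12 Nm, omega = 19 rad/s
Using P = tau * omega
P = 12 * 19
P = 228 W

228 W


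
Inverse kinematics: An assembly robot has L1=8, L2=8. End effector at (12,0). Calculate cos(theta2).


Given: L1 = 8, L2 = 8, target (x, y) = (12, 0)
Using cos(theta2) = (x^2 + y^2 - L1^2 - L2^2) / (2*L1*L2)
x^2 + y^2 = 12^2 + 0 = 144
L1^2 + L2^2 = 64 + 64 = 128
Numerator = 144 - 128 = 16
Denominator = 2*8*8 = 128
cos(theta2) = 16/128 = 1/8

1/8


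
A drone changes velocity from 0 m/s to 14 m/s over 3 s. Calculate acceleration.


Given: initial velocity v0 = 0 m/s, final velocity v = 14 m/s, time t = 3 s
Using a = (v - v0) / t
a = (14 - 0) / 3
a = 14 / 3
a = 14/3 m/s^2

14/3 m/s^2


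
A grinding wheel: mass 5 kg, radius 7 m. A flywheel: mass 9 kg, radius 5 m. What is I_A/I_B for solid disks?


Given: M1=5 kg, R1=7 m, M2=9 kg, R2=5 m
For a disk: I = (1/2)*M*R^2, so I_A/I_B = (M1*R1^2)/(M2*R2^2)
M1*R1^2 = 5*49 = 245
M2*R2^2 = 9*25 = 225
I_A/I_B = 245/225 = 49/45

49/45


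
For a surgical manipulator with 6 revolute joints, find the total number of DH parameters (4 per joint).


Given: 6 joints, 4 DH parameters per joint (d, theta, a, alpha)
Total DH parameters = number_of_joints * 4
Total = 6 * 4
Total = 24

24


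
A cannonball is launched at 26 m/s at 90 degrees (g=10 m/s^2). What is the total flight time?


Given: v0 = 26 m/s, theta = 90 deg, g = 10 m/s^2
sin(90) = 1
Using T = 2*v0*sin(theta) / g
T = 2*26*1 / 10
T = 52 / 10
T = 26/5 s

26/5 s


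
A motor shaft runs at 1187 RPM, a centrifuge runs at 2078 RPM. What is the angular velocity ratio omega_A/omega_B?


Given: RPM_A = 1187, RPM_B = 2078
omega = 2*pi*RPM/60, so omega_A/omega_B = RPM_A / RPM_B
omega_A/omega_B = 1187 / 2078
omega_A/omega_B = 1187/2078

1187/2078


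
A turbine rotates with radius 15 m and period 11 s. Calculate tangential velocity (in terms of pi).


Given: radius r = 15 m, period T = 11 s
Using v = 2*pi*r / T
v = 2*pi*15 / 11
v = 30*pi / 11
v = 30/11*pi m/s

30/11*pi m/s


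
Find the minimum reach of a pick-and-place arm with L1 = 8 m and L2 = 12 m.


Given: L1 = 8 m, L2 = 12 m
For a 2-link planar arm, min reach = |L1 - L2| (second link folded back)
Min reach = |8 - 12|
Min reach = 4 m

4 m


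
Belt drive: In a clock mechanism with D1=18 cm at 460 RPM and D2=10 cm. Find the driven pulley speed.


Given: D1 = 18 cm, w1 = 460 RPM, D2 = 10 cm
Using D1*w1 = D2*w2
w2 = D1*w1 / D2
w2 = 18*460 / 10
w2 = 8280 / 10
w2 = 828 RPM

828 RPM


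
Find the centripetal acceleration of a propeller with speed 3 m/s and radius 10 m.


Given: v = 3 m/s, r = 10 m
Using a_c = v^2 / r
a_c = 3^2 / 10
a_c = 9 / 10
a_c = 9/10 m/s^2

9/10 m/s^2


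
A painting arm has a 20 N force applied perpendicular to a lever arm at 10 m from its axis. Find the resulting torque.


Given: F = 20 N, r = 10 m, angle = 90 deg (perpendicular)
Using tau = F * r * sin(90)
sin(90) = 1
tau = 20 * 10 * 1
tau = 200 Nm

200 Nm


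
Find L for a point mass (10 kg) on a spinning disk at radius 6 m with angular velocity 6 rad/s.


Given: m = 10 kg, r = 6 m, omega = 6 rad/s
For a point mass: I = m*r^2
I = 10*6^2 = 10*36 = 360
L = I*omega = 360*6
L = 2160 kg*m^2/s

2160 kg*m^2/s


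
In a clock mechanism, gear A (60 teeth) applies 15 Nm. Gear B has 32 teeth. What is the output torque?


Given: N1 = 60, N2 = 32, T1 = 15 Nm
Using T2/T1 = N2/N1
T2 = T1 * N2 / N1
T2 = 15 * 32 / 60
T2 = 480 / 60
T2 = 8 Nm

8 Nm


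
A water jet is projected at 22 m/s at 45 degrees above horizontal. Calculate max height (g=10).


Given: v0 = 22 m/s, theta = 45 deg, g = 10 m/s^2
sin^2(45) = 1/2
Using H = v0^2 * sin^2(theta) / (2*g)
H = 22^2 * 1/2 / (2*10)
H = 484 * 1/2 / 20
H = 242 / 20
H = 121/10 m

121/10 m


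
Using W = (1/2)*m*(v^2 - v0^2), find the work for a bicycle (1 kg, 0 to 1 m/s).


Given: m = 1 kg, v0 = 0 m/s, v = 1 m/s
Using W = (1/2)*m*(v^2 - v0^2)
v^2 = 1^2 = 1
v0^2 = 0^2 = 0
v^2 - v0^2 = 1 - 0 = 1
W = (1/2)*1*1 = 1/2 J

1/2 J


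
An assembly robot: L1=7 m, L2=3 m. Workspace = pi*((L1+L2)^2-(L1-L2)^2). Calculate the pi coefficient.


Given: L1 = 7, L2 = 3
(L1+L2)^2 = (10)^2 = 100
(L1-L2)^2 = (4)^2 = 16
Difference = 100 - 16 = 84
This equals 4*L1*L2 = 4*7*3 = 84
Workspace area = 84*pi

84


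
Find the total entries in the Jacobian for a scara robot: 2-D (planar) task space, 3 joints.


Given: task space dimension = 2, joints = 3
Jacobian is a 2 x 3 matrix
Total entries = rows * columns
Total = 2 * 3
Total = 6

6


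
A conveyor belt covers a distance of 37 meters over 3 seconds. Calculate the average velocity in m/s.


Given: distance d = 37 m, time t = 3 s
Using v = d / t
v = 37 / 3
v = 37/3 m/s

37/3 m/s


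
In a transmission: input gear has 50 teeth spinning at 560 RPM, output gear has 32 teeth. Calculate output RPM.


Given: N1 = 50 teeth, w1 = 560 RPM, N2 = 32 teeth
Using N1*w1 = N2*w2
w2 = N1*w1 / N2
w2 = 50*560 / 32
w2 = 28000 / 32
w2 = 875 RPM

875 RPM


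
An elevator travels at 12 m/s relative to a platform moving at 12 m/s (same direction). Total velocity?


Given: object velocity = 12 m/s, platform velocity = 12 m/s (same direction)
Using classical velocity addition: v_total = v_object + v_platform
v_total = 12 + 12
v_total = 24 m/s

24 m/s


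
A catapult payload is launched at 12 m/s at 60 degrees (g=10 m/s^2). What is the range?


Given: v0 = 12 m/s, theta = 60 deg, g = 10 m/s^2
sin(2*60) = sin(120) = sqrt(3)/2
Using R = v0^2 * sin(2*theta) / g
R = 12^2 * (sqrt(3)/2) / 10
R = 144 * sqrt(3) / 20
R = 36/5*sqrt(3) m

36/5*sqrt(3) m


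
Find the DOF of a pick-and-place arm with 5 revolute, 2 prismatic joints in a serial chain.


Given: serial robot with 5 revolute, 2 prismatic joints
DOF contribution per joint type: revolute=1, prismatic=1, spherical=3, fixed=0
DOF = 5*1 + 2*1
DOF = 7

7


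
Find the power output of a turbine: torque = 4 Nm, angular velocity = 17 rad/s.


Given: tau = 4 Nm, omega = 17 rad/s
Using P = tau * omega
P = 4 * 17
P = 68 W

68 W


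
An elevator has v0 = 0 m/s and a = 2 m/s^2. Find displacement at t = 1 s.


Given: v0 = 0 m/s, a = 2 m/s^2, t = 1 s
Using s = v0*t + (1/2)*a*t^2
s = 0*1 + (1/2)*2*1^2
s = 0 + (1/2)*2
s = 0 + 1
s = 1

1 m


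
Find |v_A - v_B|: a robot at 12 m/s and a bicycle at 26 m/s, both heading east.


Given: v_A = 12 m/s east, v_B = 26 m/s east
Both move in the same direction; relative speed = |v_A - v_B|
|12 - 26| = |-14|
= 14 m/s

14 m/s


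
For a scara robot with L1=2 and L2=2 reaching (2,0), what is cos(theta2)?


Given: L1 = 2, L2 = 2, target (x, y) = (2, 0)
Using cos(theta2) = (x^2 + y^2 - L1^2 - L2^2) / (2*L1*L2)
x^2 + y^2 = 2^2 + 0 = 4
L1^2 + L2^2 = 4 + 4 = 8
Numerator = 4 - 8 = -4
Denominator = 2*2*2 = 8
cos(theta2) = -4/8 = -1/2

-1/2


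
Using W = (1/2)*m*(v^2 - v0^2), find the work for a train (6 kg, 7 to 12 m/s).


Given: m = 6 kg, v0 = 7 m/s, v = 12 m/s
Using W = (1/2)*m*(v^2 - v0^2)
v^2 = 12^2 = 144
v0^2 = 7^2 = 49
v^2 - v0^2 = 144 - 49 = 95
W = (1/2)*6*95 = 285 J

285 J


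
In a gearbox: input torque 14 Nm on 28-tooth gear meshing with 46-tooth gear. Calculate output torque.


Given: N1 = 28, N2 = 46, T1 = 14 Nm
Using T2/T1 = N2/N1
T2 = T1 * N2 / N1
T2 = 14 * 46 / 28
T2 = 644 / 28
T2 = 23 Nm

23 Nm


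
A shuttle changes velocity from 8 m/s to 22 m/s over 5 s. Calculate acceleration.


Given: initial velocity v0 = 8 m/s, final velocity v = 22 m/s, time t = 5 s
Using a = (v - v0) / t
a = (22 - 8) / 5
a = 14 / 5
a = 14/5 m/s^2

14/5 m/s^2


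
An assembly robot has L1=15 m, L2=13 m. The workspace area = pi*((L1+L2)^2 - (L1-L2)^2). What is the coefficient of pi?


Given: L1 = 15, L2 = 13
(L1+L2)^2 = (28)^2 = 784
(L1-L2)^2 = (2)^2 = 4
Difference = 784 - 4 = 780
This equals 4*L1*L2 = 4*15*13 = 780
Workspace area = 780*pi

780


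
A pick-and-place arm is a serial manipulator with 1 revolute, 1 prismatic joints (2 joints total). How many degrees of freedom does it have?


Given: serial robot with 1 revolute, 1 prismatic joints
DOF contribution per joint type: revolute=1, prismatic=1, spherical=3, fixed=0
DOF = 1*1 + 1*1
DOF = 2

2


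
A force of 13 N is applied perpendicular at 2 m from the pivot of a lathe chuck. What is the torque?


Given: F = 13 N, r = 2 m, angle = 90 deg (perpendicular)
Using tau = F * r * sin(90)
sin(90) = 1
tau = 13 * 2 * 1
tau = 26 Nm

26 Nm


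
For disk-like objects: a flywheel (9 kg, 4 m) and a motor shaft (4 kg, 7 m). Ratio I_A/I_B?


Given: M1=9 kg, R1=4 m, M2=4 kg, R2=7 m
For a disk: I = (1/2)*M*R^2, so I_A/I_B = (M1*R1^2)/(M2*R2^2)
M1*R1^2 = 9*16 = 144
M2*R2^2 = 4*49 = 196
I_A/I_B = 144/196 = 36/49

36/49


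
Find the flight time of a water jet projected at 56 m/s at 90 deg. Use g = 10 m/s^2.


Given: v0 = 56 m/s, theta = 90 deg, g = 10 m/s^2
sin(90) = 1
Using T = 2*v0*sin(theta) / g
T = 2*56*1 / 10
T = 112 / 10
T = 56/5 s

56/5 s


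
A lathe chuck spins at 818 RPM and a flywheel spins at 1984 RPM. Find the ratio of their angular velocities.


Given: RPM_A = 818, RPM_B = 1984
omega = 2*pi*RPM/60, so omega_A/omega_B = RPM_A / RPM_B
omega_A/omega_B = 818 / 1984
omega_A/omega_B = 409/992

409/992


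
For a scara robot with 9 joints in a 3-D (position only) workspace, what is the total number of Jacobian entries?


Given: task space dimension = 3, joints = 9
Jacobian is a 3 x 9 matrix
Total entries = rows * columns
Total = 3 * 9
Total = 27

27


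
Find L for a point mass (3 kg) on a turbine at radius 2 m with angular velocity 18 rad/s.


Given: m = 3 kg, r = 2 m, omega = 18 rad/s
For a point mass: I = m*r^2
I = 3*2^2 = 3*4 = 12
L = I*omega = 12*18
L = 216 kg*m^2/s

216 kg*m^2/s


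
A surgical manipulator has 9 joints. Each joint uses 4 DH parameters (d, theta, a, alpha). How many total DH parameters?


Given: 9 joints, 4 DH parameters per joint (d, theta, a, alpha)
Total DH parameters = number_of_joints * 4
Total = 9 * 4
Total = 36

36


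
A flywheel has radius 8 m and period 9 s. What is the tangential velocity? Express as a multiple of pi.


Given: radius r = 8 m, period T = 9 s
Using v = 2*pi*r / T
v = 2*pi*8 / 9
v = 16*pi / 9
v = 16/9*pi m/s

16/9*pi m/s


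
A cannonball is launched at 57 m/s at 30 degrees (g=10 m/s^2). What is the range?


Given: v0 = 57 m/s, theta = 30 deg, g = 10 m/s^2
sin(2*30) = sin(60) = sqrt(3)/2
Using R = v0^2 * sin(2*theta) / g
R = 57^2 * (sqrt(3)/2) / 10
R = 3249 * sqrt(3) / 20
R = 3249/20*sqrt(3) m

3249/20*sqrt(3) m


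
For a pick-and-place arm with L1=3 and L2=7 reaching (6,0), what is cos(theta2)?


Given: L1 = 3, L2 = 7, target (x, y) = (6, 0)
Using cos(theta2) = (x^2 + y^2 - L1^2 - L2^2) / (2*L1*L2)
x^2 + y^2 = 6^2 + 0 = 36
L1^2 + L2^2 = 9 + 49 = 58
Numerator = 36 - 58 = -22
Denominator = 2*3*7 = 42
cos(theta2) = -22/42 = -11/21

-11/21


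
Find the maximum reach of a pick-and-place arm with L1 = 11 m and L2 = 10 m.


Given: L1 = 11 m, L2 = 10 m
For a 2-link planar arm, max reach = L1 + L2 (fully extended)
Max reach = 11 + 10
Max reach = 21 m

21 m


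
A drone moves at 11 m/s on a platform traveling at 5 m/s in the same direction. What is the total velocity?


Given: object velocity = 11 m/s, platform velocity = 5 m/s (same direction)
Using classical velocity addition: v_total = v_object + v_platform
v_total = 11 + 5
v_total = 16 m/s

16 m/s


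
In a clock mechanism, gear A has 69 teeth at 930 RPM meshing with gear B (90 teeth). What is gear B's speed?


Given: N1 = 69 teeth, w1 = 930 RPM, N2 = 90 teeth
Using N1*w1 = N2*w2
w2 = N1*w1 / N2
w2 = 69*930 / 90
w2 = 64170 / 90
w2 = 713 RPM

713 RPM


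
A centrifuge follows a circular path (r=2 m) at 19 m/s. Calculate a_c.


Given: v = 19 m/s, r = 2 m
Using a_c = v^2 / r
a_c = 19^2 / 2
a_c = 361 / 2
a_c = 361/2 m/s^2

361/2 m/s^2


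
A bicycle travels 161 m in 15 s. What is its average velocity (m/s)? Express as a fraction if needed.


Given: distance d = 161 m, time t = 15 s
Using v = d / t
v = 161 / 15
v = 161/15 m/s

161/15 m/s


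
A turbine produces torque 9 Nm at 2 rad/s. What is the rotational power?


Given: tau = 9 Nm, omega = 2 rad/s
Using P = tau * omega
P = 9 * 2
P = 18 W

18 W


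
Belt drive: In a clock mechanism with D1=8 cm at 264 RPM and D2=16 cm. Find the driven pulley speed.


Given: D1 = 8 cm, w1 = 264 RPM, D2 = 16 cm
Using D1*w1 = D2*w2
w2 = D1*w1 / D2
w2 = 8*264 / 16
w2 = 2112 / 16
w2 = 132 RPM

132 RPM


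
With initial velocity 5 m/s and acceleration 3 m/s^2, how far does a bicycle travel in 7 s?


Given: v0 = 5 m/s, a = 3 m/s^2, t = 7 s
Using s = v0*t + (1/2)*a*t^2
s = 5*7 + (1/2)*3*7^2
s = 35 + (1/2)*147
s = 35 + 147/2
s = 217/2

217/2 m


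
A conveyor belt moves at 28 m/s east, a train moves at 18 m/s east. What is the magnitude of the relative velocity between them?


Given: v_A = 28 m/s east, v_B = 18 m/s east
Both move in the same direction; relative speed = |v_A - v_B|
|28 - 18| = |10|
= 10 m/s

10 m/s


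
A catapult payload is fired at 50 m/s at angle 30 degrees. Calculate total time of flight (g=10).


Given: v0 = 50 m/s, theta = 30 deg, g = 10 m/s^2
sin(30) = 1/2
Using T = 2*v0*sin(theta) / g
T = 2*50*1/2 / 10
T = 50 / 10
T = 5 s

5 s


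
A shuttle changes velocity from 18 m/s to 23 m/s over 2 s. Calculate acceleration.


Given: initial velocity v0 = 18 m/s, final velocity v = 23 m/s, time t = 2 s
Using a = (v - v0) / t
a = (23 - 18) / 2
a = 5 / 2
a = 5/2 m/s^2

5/2 m/s^2


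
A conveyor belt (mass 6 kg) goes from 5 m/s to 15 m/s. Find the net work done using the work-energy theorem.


Given: m = 6 kg, v0 = 5 m/s, v = 15 m/s
Using W = (1/2)*m*(v^2 - v0^2)
v^2 = 15^2 = 225
v0^2 = 5^2 = 25
v^2 - v0^2 = 225 - 25 = 200
W = (1/2)*6*200 = 600 J

600 J


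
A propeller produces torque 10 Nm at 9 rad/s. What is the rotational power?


Given: tau = 10 Nm, omega = 9 rad/s
Using P = tau * omega
P = 10 * 9
P = 90 W

90 W


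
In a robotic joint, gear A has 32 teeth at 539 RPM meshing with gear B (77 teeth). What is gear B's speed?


Given: N1 = 32 teeth, w1 = 539 RPM, N2 = 77 teeth
Using N1*w1 = N2*w2
w2 = N1*w1 / N2
w2 = 32*539 / 77
w2 = 17248 / 77
w2 = 224 RPM

224 RPM


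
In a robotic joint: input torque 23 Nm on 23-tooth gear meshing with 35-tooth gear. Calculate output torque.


Given: N1 = 23, N2 = 35, T1 = 23 Nm
Using T2/T1 = N2/N1
T2 = T1 * N2 / N1
T2 = 23 * 35 / 23
T2 = 805 / 23
T2 = 35 Nm

35 Nm


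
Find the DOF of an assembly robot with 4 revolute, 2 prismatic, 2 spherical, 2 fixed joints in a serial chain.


Given: serial robot with 4 revolute, 2 prismatic, 2 spherical, 2 fixed joints
DOF contribution per joint type: revolute=1, prismatic=1, spherical=3, fixed=0
DOF = 4*1 + 2*1 + 2*3 + 2*0
DOF = 12

12


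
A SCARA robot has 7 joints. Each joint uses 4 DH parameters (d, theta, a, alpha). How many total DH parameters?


Given: 7 joints, 4 DH parameters per joint (d, theta, a, alpha)
Total DH parameters = number_of_joints * 4
Total = 7 * 4
Total = 28

28


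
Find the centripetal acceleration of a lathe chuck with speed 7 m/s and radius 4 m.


Given: v = 7 m/s, r = 4 m
Using a_c = v^2 / r
a_c = 7^2 / 4
a_c = 49 / 4
a_c = 49/4 m/s^2

49/4 m/s^2


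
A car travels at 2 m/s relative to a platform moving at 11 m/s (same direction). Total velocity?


Given: object velocity = 2 m/s, platform velocity = 11 m/s (same direction)
Using classical velocity addition: v_total = v_object + v_platform
v_total = 2 + 11
v_total = 13 m/s

13 m/s


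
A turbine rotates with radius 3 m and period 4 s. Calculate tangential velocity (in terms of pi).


Given: radius r = 3 m, period T = 4 s
Using v = 2*pi*r / T
v = 2*pi*3 / 4
v = 6*pi / 4
v = 3/2*pi m/s

3/2*pi m/s


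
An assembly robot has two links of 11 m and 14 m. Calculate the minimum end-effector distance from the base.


Given: L1 = 11 m, L2 = 14 m
For a 2-link planar arm, min reach = |L1 - L2| (second link folded back)
Min reach = |11 - 14|
Min reach = 3 m

3 m


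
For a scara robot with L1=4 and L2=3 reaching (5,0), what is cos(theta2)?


Given: L1 = 4, L2 = 3, target (x, y) = (5, 0)
Using cos(theta2) = (x^2 + y^2 - L1^2 - L2^2) / (2*L1*L2)
x^2 + y^2 = 5^2 + 0 = 25
L1^2 + L2^2 = 16 + 9 = 25
Numerator = 25 - 25 = 0
Denominator = 2*4*3 = 24
cos(theta2) = 0/24 = 0

0


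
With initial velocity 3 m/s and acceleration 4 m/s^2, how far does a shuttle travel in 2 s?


Given: v0 = 3 m/s, a = 4 m/s^2, t = 2 s
Using s = v0*t + (1/2)*a*t^2
s = 3*2 + (1/2)*4*2^2
s = 6 + (1/2)*16
s = 6 + 8
s = 14

14 m


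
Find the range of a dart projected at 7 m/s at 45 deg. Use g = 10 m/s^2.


Given: v0 = 7 m/s, theta = 45 deg, g = 10 m/s^2
sin(2*45) = sin(90) = 1
Using R = v0^2 * sin(2*theta) / g
R = 7^2 * 1 / 10
R = 49 / 10
R = 49/10 m

49/10 m


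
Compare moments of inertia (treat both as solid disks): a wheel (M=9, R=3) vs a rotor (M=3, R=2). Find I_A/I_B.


Given: M1=9 kg, R1=3 m, M2=3 kg, R2=2 m
For a disk: I = (1/2)*M*R^2, so I_A/I_B = (M1*R1^2)/(M2*R2^2)
M1*R1^2 = 9*9 = 81
M2*R2^2 = 3*4 = 12
I_A/I_B = 81/12 = 27/4

27/4


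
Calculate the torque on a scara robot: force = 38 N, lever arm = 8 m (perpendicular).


Given: F = 38 N, r = 8 m, angle = 90 deg (perpendicular)
Using tau = F * r * sin(90)
sin(90) = 1
tau = 38 * 8 * 1
tau = 304 Nm

304 Nm


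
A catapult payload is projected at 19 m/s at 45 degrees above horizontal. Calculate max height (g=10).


Given: v0 = 19 m/s, theta = 45 deg, g = 10 m/s^2
sin^2(45) = 1/2
Using H = v0^2 * sin^2(theta) / (2*g)
H = 19^2 * 1/2 / (2*10)
H = 361 * 1/2 / 20
H = 361/2 / 20
H = 361/40 m

361/40 m


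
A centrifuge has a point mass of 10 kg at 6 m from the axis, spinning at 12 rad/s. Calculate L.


Given: m = 10 kg, r = 6 m, omega = 12 rad/s
For a point mass: I = m*r^2
I = 10*6^2 = 10*36 = 360
L = I*omega = 360*12
L = 4320 kg*m^2/s

4320 kg*m^2/s


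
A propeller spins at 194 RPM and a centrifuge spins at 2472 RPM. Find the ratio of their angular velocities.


Given: RPM_A = 194, RPM_B = 2472
omega = 2*pi*RPM/60, so omega_A/omega_B = RPM_A / RPM_B
omega_A/omega_B = 194 / 2472
omega_A/omega_B = 97/1236

97/1236


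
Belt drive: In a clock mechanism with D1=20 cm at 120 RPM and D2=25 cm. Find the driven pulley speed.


Given: D1 = 20 cm, w1 = 120 RPM, D2 = 25 cm
Using D1*w1 = D2*w2
w2 = D1*w1 / D2
w2 = 20*120 / 25
w2 = 2400 / 25
w2 = 96 RPM

96 RPM


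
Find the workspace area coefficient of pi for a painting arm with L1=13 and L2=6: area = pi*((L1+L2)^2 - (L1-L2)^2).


Given: L1 = 13, L2 = 6
(L1+L2)^2 = (19)^2 = 361
(L1-L2)^2 = (7)^2 = 49
Difference = 361 - 49 = 312
This equals 4*L1*L2 = 4*13*6 = 312
Workspace area = 312*pi

312


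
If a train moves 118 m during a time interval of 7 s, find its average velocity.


Given: distance d = 118 m, time t = 7 s
Using v = d / t
v = 118 / 7
v = 118/7 m/s

118/7 m/s


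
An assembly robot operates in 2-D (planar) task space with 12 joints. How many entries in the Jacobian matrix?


Given: task space dimension = 2, joints = 12
Jacobian is a 2 x 12 matrix
Total entries = rows * columns
Total = 2 * 12
Total = 24

24


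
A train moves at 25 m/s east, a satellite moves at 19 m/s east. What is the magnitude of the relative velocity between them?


Given: v_A = 25 m/s east, v_B = 19 m/s east
Both move in the same direction; relative speed = |v_A - v_B|
|25 - 19| = |6|
= 6 m/s

6 m/s


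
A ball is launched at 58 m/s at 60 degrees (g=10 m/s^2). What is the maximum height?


Given: v0 = 58 m/s, theta = 60 deg, g = 10 m/s^2
sin^2(60) = 3/4
Using H = v0^2 * sin^2(theta) / (2*g)
H = 58^2 * 3/4 / (2*10)
H = 3364 * 3/4 / 20
H = 2523 / 20
H = 2523/20 m

2523/20 m


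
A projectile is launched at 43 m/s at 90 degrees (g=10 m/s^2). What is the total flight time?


Given: v0 = 43 m/s, theta = 90 deg, g = 10 m/s^2
sin(90) = 1
Using T = 2*v0*sin(theta) / g
T = 2*43*1 / 10
T = 86 / 10
T = 43/5 s

43/5 s


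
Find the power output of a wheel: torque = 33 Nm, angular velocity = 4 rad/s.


Given: tau = 33 Nm, omega = 4 rad/s
Using P = tau * omega
P = 33 * 4
P = 132 W

132 W
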